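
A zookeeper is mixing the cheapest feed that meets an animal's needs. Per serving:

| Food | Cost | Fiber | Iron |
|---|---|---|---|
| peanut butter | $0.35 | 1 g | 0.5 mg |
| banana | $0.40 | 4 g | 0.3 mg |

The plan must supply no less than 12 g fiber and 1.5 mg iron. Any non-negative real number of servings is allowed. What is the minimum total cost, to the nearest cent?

An LP optimum is at a vertex; with two nutrient constraints at most two foods are used. Check each candidate.
peanut butter only: max(12/1, 1.5/0.5) = 12 servings → $4.20.
banana only: max(12/4, 1.5/0.3) = 5 servings → $2.00.
peanut butter + banana with both tight: 1.412 servings and 2.647 servings → $1.55.
So the least-cost plan costs $1.55.

$1.55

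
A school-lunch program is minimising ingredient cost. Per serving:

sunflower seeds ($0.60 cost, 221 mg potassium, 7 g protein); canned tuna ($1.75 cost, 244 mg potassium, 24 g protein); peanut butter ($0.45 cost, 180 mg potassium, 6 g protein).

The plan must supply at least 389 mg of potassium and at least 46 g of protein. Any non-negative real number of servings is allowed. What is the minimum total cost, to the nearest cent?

$3.35

sunflower seeds only: max(389/221, 46/7) = 6.571 servings → $3.94.
canned tuna only: max(389/244, 46/24) = 1.917 servings → $3.35.
peanut butter only: max(389/180, 46/6) = 7.667 servings → $3.45.
sunflower seeds + canned tuna with both targets exact would need a negative amount; discard.
sunflower seeds + peanut butter: intersection lies outside the first quadrant.
canned tuna + peanut butter with both targets exact would need a negative amount; discard.
Cheapest feasible corner: $3.35.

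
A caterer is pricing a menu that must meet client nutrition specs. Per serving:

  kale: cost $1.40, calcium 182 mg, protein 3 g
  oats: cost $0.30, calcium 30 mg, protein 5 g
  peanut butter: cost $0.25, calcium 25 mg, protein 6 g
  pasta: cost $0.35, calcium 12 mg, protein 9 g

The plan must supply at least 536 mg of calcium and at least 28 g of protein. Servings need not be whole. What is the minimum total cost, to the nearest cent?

kale only: max(536/182, 28/3) = 9.333 servings → $13.07.
oats only: max(536/30, 28/5) = 17.87 servings → $5.36.
peanut butter only: max(536/25, 28/6) = 21.44 servings → $5.36.
pasta only: max(536/12, 28/9) = 44.67 servings → $15.63.
kale + oats with both tight: 2.244 servings and 4.254 servings → $4.42.
kale + peanut butter with both tight: 2.474 servings and 3.43 servings → $4.32.
kale + pasta with both tight: 2.801 servings and 2.177 servings → $4.68.
oats + peanut butter with both targets exact would need a negative amount; discard.
oats + pasta: the both-tight solution has a negative serving — not a feasible corner.
peanut butter + pasta: intersection lies outside the first quadrant.
So the least-cost plan costs $4.32.

$4.32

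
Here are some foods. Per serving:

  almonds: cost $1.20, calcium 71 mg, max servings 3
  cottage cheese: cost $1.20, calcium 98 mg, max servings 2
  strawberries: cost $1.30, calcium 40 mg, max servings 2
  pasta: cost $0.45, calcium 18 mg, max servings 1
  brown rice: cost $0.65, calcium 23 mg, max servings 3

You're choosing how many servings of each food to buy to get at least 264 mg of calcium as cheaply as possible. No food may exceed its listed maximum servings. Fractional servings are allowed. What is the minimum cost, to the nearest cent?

Cost per mg of calcium: cottage cheese $0.0122, almonds $0.0169, pasta $0.0250, brown rice $0.0283, strawberries $0.0325.
Take 2 servings of cottage cheese: +196.0 mg calcium for $2.40 (total $2.40, still need 68.0 mg).
Take 0.9577 servings of almonds: +68.0 mg calcium for $1.15 (total $3.55, still need 0.0 mg).
Filling from the cheapest source first is optimal under one linear minimum: $3.55.

$3.55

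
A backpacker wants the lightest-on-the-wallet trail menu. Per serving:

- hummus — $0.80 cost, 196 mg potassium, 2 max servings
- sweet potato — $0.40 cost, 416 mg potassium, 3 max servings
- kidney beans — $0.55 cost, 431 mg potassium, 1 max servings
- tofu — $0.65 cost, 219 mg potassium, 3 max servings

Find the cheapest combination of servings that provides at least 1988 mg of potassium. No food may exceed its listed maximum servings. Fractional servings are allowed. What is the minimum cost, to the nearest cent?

$2.67

Cost per mg of potassium: sweet potato $0.0010, kidney beans $0.0013, tofu $0.0030, hummus $0.0041.
Take 3 servings of sweet potato: +1248.0 mg potassium for $1.20 (total $1.20, still need 740.0 mg).
Take 1 serving of kidney beans: +431.0 mg potassium for $0.55 (total $1.75, still need 309.0 mg).
Take 1.411 servings of tofu: +309.0 mg potassium for $0.92 (total $2.67, still need 0.0 mg).
Filling from the cheapest source first is optimal under one linear minimum: $2.67.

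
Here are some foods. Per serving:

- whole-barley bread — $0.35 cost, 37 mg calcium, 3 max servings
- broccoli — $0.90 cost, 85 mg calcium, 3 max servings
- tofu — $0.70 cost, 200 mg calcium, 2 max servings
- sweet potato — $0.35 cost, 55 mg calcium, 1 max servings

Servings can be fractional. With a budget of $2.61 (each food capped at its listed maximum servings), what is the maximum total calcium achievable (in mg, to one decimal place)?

Calcium per dollar: tofu 285.7, sweet potato 157.1, whole-barley bread 105.7, broccoli 94.44.
Take 2 servings of tofu: spends $1.40, +400.0 mg calcium (running total 400.0 mg).
Take 1 serving of sweet potato: spends $0.35, +55.0 mg calcium (running total 455.0 mg).
Take 2.457 servings of whole-barley bread: spends $0.86, +90.9 mg calcium (running total 545.9 mg).
Greedy by best ratio exhausts the cost allowance optimally: 545.9 mg.

545.9 mg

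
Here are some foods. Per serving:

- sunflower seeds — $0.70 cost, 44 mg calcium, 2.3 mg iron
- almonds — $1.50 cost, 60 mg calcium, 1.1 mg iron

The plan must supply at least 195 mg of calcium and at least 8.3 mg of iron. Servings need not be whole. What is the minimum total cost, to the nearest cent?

$3.10

With two linear requirements the optimum uses one or two foods; enumerate the corners.
sunflower seeds only: max(195/44, 8.3/2.3) = 4.432 servings → $3.10.
almonds only: max(195/60, 8.3/1.1) = 7.545 servings → $11.32.
sunflower seeds + almonds with both tight: 3.164 servings and 0.9297 servings → $3.61.
Cheapest feasible corner: $3.10.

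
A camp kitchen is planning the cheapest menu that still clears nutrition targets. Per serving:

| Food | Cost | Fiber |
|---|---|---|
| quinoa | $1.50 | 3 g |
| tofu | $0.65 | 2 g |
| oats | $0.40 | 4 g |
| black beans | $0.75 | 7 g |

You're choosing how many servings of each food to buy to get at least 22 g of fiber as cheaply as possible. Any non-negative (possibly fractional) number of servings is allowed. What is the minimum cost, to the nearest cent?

Cost per g of fiber: oats $0.1000, black beans $0.1071, tofu $0.3250, quinoa $0.5000.
With no serving limits, use only oats: 22 g / 4 g = 5.5 servings × $0.40 = $2.20.

$2.20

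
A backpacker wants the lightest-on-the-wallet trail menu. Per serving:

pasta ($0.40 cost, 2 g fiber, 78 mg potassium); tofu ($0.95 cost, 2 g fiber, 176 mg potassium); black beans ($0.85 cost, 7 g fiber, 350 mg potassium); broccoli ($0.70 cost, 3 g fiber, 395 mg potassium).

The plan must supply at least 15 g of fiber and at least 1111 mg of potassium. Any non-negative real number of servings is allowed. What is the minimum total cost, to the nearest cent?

$2.32

pasta only: max(15/2, 1111/78) = 14.24 servings → $5.70.
tofu only: max(15/2, 1111/176) = 7.5 servings → $7.12.
black beans only: max(15/7, 1111/350) = 3.174 servings → $2.70.
broccoli only: max(15/3, 1111/395) = 5 servings → $3.50.
pasta + tofu with both tight: 2.133 servings and 5.367 servings → $5.95.
pasta + black beans: intersection lies outside the first quadrant.
pasta + broccoli with both tight: 4.662 servings and 1.892 servings → $3.19.
tofu + black beans with both tight: 4.75 servings and 0.7857 servings → $5.18.
tofu + broccoli: the both-tight solution has a negative serving — not a feasible corner.
black beans + broccoli with both tight: 1.511 servings and 1.473 servings → $2.32.
So the least-cost plan costs $2.32.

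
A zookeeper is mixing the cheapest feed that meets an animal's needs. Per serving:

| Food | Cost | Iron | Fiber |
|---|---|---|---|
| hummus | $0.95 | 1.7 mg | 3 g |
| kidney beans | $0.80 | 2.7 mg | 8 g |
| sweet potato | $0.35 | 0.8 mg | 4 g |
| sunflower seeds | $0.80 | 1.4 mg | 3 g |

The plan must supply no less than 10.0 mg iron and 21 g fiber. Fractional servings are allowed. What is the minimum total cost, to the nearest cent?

Two binding constraints pin down two serving amounts, so the optimal mix uses at most two foods. The candidates are each food alone (scaled to the tighter of iron/fiber) and each pair with both constraints tight.
hummus only: max(10.0/1.7, 21/3) = 7 servings → $6.65.
kidney beans only: max(10.0/2.7, 21/8) = 3.704 servings → $2.96.
sweet potato only: max(10.0/0.8, 21/4) = 12.5 servings → $4.38.
sunflower seeds only: max(10.0/1.4, 21/3) = 7.143 servings → $5.71.
hummus + kidney beans with both tight: 4.236 servings and 1.036 servings → $4.85.
hummus + sweet potato with both tight: 5.273 servings and 1.295 servings → $5.46.
hummus + sunflower seeds with both tight: 0.6667 servings and 6.333 servings → $5.70.
kidney beans + sweet potato: intersection lies outside the first quadrant.
kidney beans + sunflower seeds: the both-tight solution has a negative serving — not a feasible corner.
sweet potato + sunflower seeds: intersection lies outside the first quadrant.
So the least-cost plan costs $2.96.

$2.96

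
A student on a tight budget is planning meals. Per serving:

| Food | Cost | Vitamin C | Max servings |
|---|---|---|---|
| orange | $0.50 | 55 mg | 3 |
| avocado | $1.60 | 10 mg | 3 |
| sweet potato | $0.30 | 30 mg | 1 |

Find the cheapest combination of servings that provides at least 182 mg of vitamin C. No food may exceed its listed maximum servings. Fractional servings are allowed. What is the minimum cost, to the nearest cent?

Cost per mg of vitamin C: orange $0.0091, sweet potato $0.0100, avocado $0.1600.
Take 3 servings of orange: +165.0 mg vitamin C for $1.50 (total $1.50, still need 17.0 mg).
Take 0.5667 servings of sweet potato: +17.0 mg vitamin C for $0.17 (total $1.67, still need 0.0 mg).
Greedy by cheapest-per-mg is optimal for a single linear constraint, so the minimum cost is $1.67.

$1.67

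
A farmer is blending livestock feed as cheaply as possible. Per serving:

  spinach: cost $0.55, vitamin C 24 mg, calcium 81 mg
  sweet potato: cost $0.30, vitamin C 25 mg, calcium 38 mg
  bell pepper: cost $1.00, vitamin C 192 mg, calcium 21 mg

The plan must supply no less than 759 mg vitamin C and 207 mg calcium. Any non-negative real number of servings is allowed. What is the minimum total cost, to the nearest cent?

$4.55

Minimising a linear cost over {vitamin C ≥ 759, calcium ≥ 207, servings ≥ 0} — the optimum is at a vertex, using one or two foods.
spinach only: max(759/24, 207/81) = 31.62 servings → $17.39.
sweet potato only: max(759/25, 207/38) = 30.36 servings → $9.11.
bell pepper only: max(759/192, 207/21) = 9.857 servings → $9.86.
spinach + sweet potato with both targets exact would need a negative amount; discard.
spinach + bell pepper with both tight: 1.582 servings and 3.755 servings → $4.63.
sweet potato + bell pepper with both tight: 3.516 servings and 3.495 servings → $4.55.
Cheapest feasible corner: $4.55.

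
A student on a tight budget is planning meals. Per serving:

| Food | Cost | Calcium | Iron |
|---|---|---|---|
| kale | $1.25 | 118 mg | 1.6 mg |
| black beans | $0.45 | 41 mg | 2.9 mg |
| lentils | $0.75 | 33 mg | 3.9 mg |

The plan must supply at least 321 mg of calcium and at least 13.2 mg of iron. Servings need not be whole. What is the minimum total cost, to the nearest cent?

Check every corner: each single food scaled to meet both minima, and each pair solved so both constraints bind.
kale only: max(321/118, 13.2/1.6) = 8.25 servings → $10.31.
black beans only: max(321/41, 13.2/2.9) = 7.829 servings → $3.52.
lentils only: max(321/33, 13.2/3.9) = 9.727 servings → $7.30.
kale + black beans with both tight: 1.409 servings and 3.774 servings → $3.46.
kale + lentils with both tight: 2.004 servings and 2.563 servings → $4.43.
black beans + lentils with both targets exact would need a negative amount; discard.
The minimum over all feasible corners is $3.46.

$3.46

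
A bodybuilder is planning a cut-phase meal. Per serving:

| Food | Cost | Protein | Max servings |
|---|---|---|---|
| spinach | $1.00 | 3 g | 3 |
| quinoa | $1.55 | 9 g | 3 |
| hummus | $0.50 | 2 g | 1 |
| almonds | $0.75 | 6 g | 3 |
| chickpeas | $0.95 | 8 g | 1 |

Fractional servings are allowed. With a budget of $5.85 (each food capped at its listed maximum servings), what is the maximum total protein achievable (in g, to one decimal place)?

41.4 g

Protein per dollar: chickpeas 8.421, almonds 8, quinoa 5.806, hummus 4, spinach 3.
Take 1 serving of chickpeas: spends $0.95, +8.0 g protein (running total 8.0 g).
Take 3 servings of almonds: spends $2.25, +18.0 g protein (running total 26.0 g).
Take 1.71 servings of quinoa: spends $2.65, +15.4 g protein (running total 41.4 g).
Greedy by best ratio exhausts the cost allowance optimally: 41.4 g.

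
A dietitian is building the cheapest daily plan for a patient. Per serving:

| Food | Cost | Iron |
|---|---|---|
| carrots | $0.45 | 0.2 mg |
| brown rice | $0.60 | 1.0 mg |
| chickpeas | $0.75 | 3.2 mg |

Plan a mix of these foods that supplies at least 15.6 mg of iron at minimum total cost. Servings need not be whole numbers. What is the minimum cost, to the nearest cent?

$3.66

Cost per mg of iron: chickpeas $0.2344, brown rice $0.6000, carrots $2.2500.
With no serving limits, use only chickpeas: 15.6 mg / 3.2 mg = 4.875 servings × $0.75 = $3.66.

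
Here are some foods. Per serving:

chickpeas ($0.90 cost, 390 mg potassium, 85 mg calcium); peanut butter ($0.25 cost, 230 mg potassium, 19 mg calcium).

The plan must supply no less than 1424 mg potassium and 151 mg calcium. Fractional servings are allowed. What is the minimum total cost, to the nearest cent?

$1.85

A basic optimal solution has at most two foods positive. Try each food alone and each pair with both targets met exactly.
chickpeas only: max(1424/390, 151/85) = 3.651 servings → $3.29.
peanut butter only: max(1424/230, 151/19) = 7.947 servings → $1.99.
chickpeas + peanut butter with both tight: 0.6321 servings and 5.119 servings → $1.85.
Cheapest feasible corner: $1.85.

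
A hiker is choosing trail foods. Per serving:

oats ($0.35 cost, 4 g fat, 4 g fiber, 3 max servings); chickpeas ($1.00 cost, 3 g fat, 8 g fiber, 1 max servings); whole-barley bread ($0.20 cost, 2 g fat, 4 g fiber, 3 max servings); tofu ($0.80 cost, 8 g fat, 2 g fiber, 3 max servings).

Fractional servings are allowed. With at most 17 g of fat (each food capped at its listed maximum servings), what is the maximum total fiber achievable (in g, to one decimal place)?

28.0 g

Fiber per g fat: chickpeas 2.667, whole-barley bread 2, oats 1, tofu 0.25.
Take 1 serving of chickpeas: uses 3 g fat, +8.0 g fiber (running total 8.0 g).
Take 3 servings of whole-barley bread: uses 6 g fat, +12.0 g fiber (running total 20.0 g).
Take 2 servings of oats: uses 8 g fat, +8.0 g fiber (running total 28.0 g).
Greedy by best ratio exhausts the fat allowance optimally: 28.0 g.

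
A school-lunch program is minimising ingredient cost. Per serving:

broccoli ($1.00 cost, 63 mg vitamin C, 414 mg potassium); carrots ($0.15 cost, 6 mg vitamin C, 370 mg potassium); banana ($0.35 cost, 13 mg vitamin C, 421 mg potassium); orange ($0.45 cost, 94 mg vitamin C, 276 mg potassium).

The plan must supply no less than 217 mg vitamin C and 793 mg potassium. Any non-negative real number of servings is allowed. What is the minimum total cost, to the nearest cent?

broccoli only: max(217/63, 793/414) = 3.444 servings → $3.44.
carrots only: max(217/6, 793/370) = 36.17 servings → $5.42.
banana only: max(217/13, 793/421) = 16.69 servings → $5.84.
orange only: max(217/94, 793/276) = 2.873 servings → $1.29.
broccoli + carrots: the both-tight solution has a negative serving — not a feasible corner.
broccoli + banana: intersection lies outside the first quadrant.
broccoli + orange with both tight: 0.6805 servings and 1.852 servings → $1.51.
carrots + banana: intersection lies outside the first quadrant.
carrots + orange with both tight: 0.4423 servings and 2.28 servings → $1.09.
banana + orange with both tight: 0.4071 servings and 2.252 servings → $1.16.
Cheapest feasible corner: $1.09.

$1.09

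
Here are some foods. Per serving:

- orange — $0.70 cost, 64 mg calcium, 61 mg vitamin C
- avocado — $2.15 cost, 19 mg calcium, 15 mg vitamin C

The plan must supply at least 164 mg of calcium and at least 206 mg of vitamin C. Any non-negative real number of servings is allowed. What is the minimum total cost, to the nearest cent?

$2.36

orange only: max(164/64, 206/61) = 3.377 servings → $2.36.
avocado only: max(164/19, 206/15) = 13.73 servings → $29.53.
orange + avocado: the both-tight solution has a negative serving — not a feasible corner.
Cheapest feasible corner: $2.36.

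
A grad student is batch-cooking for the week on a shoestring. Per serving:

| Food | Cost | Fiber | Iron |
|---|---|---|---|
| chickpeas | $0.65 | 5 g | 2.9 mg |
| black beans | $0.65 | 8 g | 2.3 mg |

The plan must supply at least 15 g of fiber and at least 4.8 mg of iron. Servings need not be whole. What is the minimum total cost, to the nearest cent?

$1.30

chickpeas only: max(15/5, 4.8/2.9) = 3 servings → $1.95.
black beans only: max(15/8, 4.8/2.3) = 2.087 servings → $1.36.
chickpeas + black beans with both tight: 0.3333 servings and 1.667 servings → $1.30.
The minimum over all feasible corners is $1.30.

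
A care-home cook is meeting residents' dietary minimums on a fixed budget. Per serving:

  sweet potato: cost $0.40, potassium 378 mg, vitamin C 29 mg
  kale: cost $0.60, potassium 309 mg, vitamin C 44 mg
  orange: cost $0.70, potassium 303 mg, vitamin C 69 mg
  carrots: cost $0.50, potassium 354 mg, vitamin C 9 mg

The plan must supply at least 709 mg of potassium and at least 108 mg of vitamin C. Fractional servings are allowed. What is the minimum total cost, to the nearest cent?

With two linear requirements the optimum uses one or two foods; enumerate the corners.
sweet potato only: max(709/378, 108/29) = 3.724 servings → $1.49.
kale only: max(709/309, 108/44) = 2.455 servings → $1.47.
orange only: max(709/303, 108/69) = 2.34 servings → $1.64.
carrots only: max(709/354, 108/9) = 12 servings → $6.00.
sweet potato + kale: the both-tight solution has a negative serving — not a feasible corner.
sweet potato + orange with both tight: 0.9365 servings and 1.172 servings → $1.19.
sweet potato + carrots with both targets exact would need a negative amount; discard.
kale + orange with both tight: 2.027 servings and 0.2724 servings → $1.41.
kale + carrots: the both-tight solution has a negative serving — not a feasible corner.
orange + carrots with both tight: 1.468 servings and 0.7464 servings → $1.40.
Cheapest feasible corner: $1.19.

$1.19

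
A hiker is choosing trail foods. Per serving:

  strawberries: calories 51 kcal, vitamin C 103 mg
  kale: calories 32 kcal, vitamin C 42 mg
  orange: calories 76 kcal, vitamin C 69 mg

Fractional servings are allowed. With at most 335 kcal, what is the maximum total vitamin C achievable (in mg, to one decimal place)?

Vitamin C per kcal: strawberries 2.02, kale 1.312, orange 0.9079.
With no serving limits, spend the whole calories allowance on strawberries: 335 kcal / 51 kcal × 103 mg = 676.6 mg.

676.6 mg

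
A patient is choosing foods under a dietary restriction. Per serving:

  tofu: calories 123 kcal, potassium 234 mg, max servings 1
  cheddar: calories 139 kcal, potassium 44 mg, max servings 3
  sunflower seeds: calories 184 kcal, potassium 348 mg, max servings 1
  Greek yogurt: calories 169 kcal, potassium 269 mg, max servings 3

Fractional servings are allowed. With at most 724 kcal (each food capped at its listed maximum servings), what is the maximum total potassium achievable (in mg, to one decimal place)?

Potassium per kcal: tofu 1.902, sunflower seeds 1.891, Greek yogurt 1.592, cheddar 0.3165.
Take 1 serving of tofu: uses 123 kcal, +234.0 mg potassium (running total 234.0 mg).
Take 1 serving of sunflower seeds: uses 184 kcal, +348.0 mg potassium (running total 582.0 mg).
Take 2.467 servings of Greek yogurt: uses 417 kcal, +663.7 mg potassium (running total 1245.7 mg).
Filling greedily by potassium-per-kcal is optimal for one linear limit, giving 1245.7 mg.

1245.7 mg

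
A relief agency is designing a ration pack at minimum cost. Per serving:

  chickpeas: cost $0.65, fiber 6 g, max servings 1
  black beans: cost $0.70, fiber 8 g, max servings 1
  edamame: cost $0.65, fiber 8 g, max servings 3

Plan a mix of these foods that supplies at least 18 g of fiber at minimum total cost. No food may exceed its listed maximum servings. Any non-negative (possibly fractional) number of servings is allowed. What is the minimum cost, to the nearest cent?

Cost per g of fiber: edamame $0.0813, black beans $0.0875, chickpeas $0.1083.
Take 2.25 servings of edamame: +18.0 g fiber for $1.46 (total $1.46, still need 0.0 g).
Greedy by cheapest-per-g is optimal for a single linear constraint, so the minimum cost is $1.46.

$1.46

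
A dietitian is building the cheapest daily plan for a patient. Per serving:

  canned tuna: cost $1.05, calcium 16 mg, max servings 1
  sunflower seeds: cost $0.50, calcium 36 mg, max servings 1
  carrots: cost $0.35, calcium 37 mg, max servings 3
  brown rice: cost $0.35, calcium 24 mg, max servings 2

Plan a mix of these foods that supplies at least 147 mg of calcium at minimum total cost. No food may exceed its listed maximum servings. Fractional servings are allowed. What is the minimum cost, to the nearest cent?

$1.55

Cost per mg of calcium: carrots $0.0095, sunflower seeds $0.0139, brown rice $0.0146, canned tuna $0.0656.
Take 3 servings of carrots: +111.0 mg calcium for $1.05 (total $1.05, still need 36.0 mg).
Take 1 serving of sunflower seeds: +36.0 mg calcium for $0.50 (total $1.55, still need 0.0 mg).
Filling from the cheapest source first is optimal under one linear minimum: $1.55.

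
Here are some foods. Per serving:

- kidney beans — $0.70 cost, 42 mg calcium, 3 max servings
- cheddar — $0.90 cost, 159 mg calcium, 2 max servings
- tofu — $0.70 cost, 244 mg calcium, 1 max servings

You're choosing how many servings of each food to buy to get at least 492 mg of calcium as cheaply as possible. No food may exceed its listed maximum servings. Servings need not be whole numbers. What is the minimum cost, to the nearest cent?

Cost per mg of calcium: tofu $0.0029, cheddar $0.0057, kidney beans $0.0167.
Take 1 serving of tofu: +244.0 mg calcium for $0.70 (total $0.70, still need 248.0 mg).
Take 1.56 servings of cheddar: +248.0 mg calcium for $1.40 (total $2.10, still need 0.0 mg).
Filling from the cheapest source first is optimal under one linear minimum: $2.10.

$2.10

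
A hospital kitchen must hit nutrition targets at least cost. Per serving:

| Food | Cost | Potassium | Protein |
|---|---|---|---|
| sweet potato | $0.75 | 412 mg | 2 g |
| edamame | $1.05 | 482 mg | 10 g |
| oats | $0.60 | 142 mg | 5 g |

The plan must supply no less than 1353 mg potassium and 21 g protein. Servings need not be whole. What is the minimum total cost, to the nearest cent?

The cheapest plan sits at a corner of the feasible region — with two constraints it uses at most two foods.
sweet potato only: max(1353/412, 21/2) = 10.5 servings → $7.88.
edamame only: max(1353/482, 21/10) = 2.807 servings → $2.95.
oats only: max(1353/142, 21/5) = 9.528 servings → $5.72.
sweet potato + edamame with both tight: 1.08 servings and 1.884 servings → $2.79.
sweet potato + oats with both tight: 2.13 servings and 3.348 servings → $3.61.
edamame + oats: the both-tight solution has a negative serving — not a feasible corner.
The minimum over all feasible corners is $2.79.

$2.79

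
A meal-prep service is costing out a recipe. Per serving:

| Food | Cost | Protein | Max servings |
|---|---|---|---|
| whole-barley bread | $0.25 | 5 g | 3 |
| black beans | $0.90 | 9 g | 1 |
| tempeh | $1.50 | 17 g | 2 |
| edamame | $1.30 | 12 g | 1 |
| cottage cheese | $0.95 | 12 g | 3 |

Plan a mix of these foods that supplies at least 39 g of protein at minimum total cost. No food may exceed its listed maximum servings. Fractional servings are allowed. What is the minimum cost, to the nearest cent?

Cost per g of protein: whole-barley bread $0.0500, cottage cheese $0.0792, tempeh $0.0882, black beans $0.1000, edamame $0.1083.
Take 3 servings of whole-barley bread: +15.0 g protein for $0.75 (total $0.75, still need 24.0 g).
Take 2 servings of cottage cheese: +24.0 g protein for $1.90 (total $2.65, still need 0.0 g).
Greedy by cheapest-per-g is optimal for a single linear constraint, so the minimum cost is $2.65.

$2.65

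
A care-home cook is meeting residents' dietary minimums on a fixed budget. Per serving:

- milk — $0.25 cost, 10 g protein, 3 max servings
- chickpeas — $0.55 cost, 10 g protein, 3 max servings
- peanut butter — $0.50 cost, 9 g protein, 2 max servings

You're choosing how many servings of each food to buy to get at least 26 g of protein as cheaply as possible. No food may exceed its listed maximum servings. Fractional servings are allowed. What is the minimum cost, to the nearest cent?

Cost per g of protein: milk $0.0250, chickpeas $0.0550, peanut butter $0.0556.
Take 2.6 servings of milk: +26.0 g protein for $0.65 (total $0.65, still need 0.0 g).
Greedy by cheapest-per-g is optimal for a single linear constraint, so the minimum cost is $0.65.

$0.65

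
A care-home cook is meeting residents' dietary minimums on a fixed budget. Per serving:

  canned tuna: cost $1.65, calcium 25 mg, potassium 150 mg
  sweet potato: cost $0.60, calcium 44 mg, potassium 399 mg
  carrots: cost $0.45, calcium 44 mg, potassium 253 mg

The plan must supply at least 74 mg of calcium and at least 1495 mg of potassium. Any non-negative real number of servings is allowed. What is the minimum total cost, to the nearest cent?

Two binding constraints pin down two serving amounts, so the optimal mix uses at most two foods. The candidates are each food alone (scaled to the tighter of calcium/potassium) and each pair with both constraints tight.
canned tuna only: max(74/25, 1495/150) = 9.967 servings → $16.45.
sweet potato only: max(74/44, 1495/399) = 3.747 servings → $2.25.
carrots only: max(74/44, 1495/253) = 5.909 servings → $2.66.
canned tuna + sweet potato with both targets exact would need a negative amount; discard.
canned tuna + carrots: the both-tight solution has a negative serving — not a feasible corner.
sweet potato + carrots: the both-tight solution has a negative serving — not a feasible corner.
Cheapest feasible corner: $2.25.

$2.25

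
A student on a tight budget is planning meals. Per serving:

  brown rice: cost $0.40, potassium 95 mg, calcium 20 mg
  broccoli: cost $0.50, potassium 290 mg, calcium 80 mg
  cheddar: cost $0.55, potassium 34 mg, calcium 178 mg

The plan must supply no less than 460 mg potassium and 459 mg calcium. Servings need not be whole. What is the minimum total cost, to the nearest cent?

$1.76

With two linear requirements the optimum uses one or two foods; enumerate the corners.
brown rice only: max(460/95, 459/20) = 22.95 servings → $9.18.
broccoli only: max(460/290, 459/80) = 5.737 servings → $2.87.
cheddar only: max(460/34, 459/178) = 13.53 servings → $7.44.
brown rice + broccoli: the both-tight solution has a negative serving — not a feasible corner.
brown rice + cheddar with both tight: 4.083 servings and 2.12 servings → $2.80.
broccoli + cheddar with both tight: 1.355 servings and 1.97 servings → $1.76.
So the least-cost plan costs $1.76.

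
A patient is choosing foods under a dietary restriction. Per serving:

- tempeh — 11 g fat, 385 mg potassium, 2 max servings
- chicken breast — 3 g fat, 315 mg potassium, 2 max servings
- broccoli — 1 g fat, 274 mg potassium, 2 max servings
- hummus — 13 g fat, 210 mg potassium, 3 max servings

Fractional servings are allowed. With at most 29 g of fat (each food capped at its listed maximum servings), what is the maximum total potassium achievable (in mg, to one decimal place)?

Potassium per g fat: broccoli 274, chicken breast 105, tempeh 35, hummus 16.15.
Take 2 servings of broccoli: uses 2 g fat, +548.0 mg potassium (running total 548.0 mg).
Take 2 servings of chicken breast: uses 6 g fat, +630.0 mg potassium (running total 1178.0 mg).
Take 1.909 servings of tempeh: uses 21 g fat, +735.0 mg potassium (running total 1913.0 mg).
Greedy by best ratio exhausts the fat allowance optimally: 1913.0 mg.

1913.0 mg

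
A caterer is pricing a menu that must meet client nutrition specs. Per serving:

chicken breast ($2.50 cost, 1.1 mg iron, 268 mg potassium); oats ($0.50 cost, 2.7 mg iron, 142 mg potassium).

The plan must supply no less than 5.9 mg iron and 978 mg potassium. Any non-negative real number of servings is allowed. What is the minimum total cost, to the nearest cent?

$3.44

Minimising a linear cost over {iron ≥ 5.9, potassium ≥ 978, servings ≥ 0} — the optimum is at a vertex, using one or two foods.
chicken breast only: max(5.9/1.1, 978/268) = 5.364 servings → $13.41.
oats only: max(5.9/2.7, 978/142) = 6.887 servings → $3.44.
chicken breast + oats with both tight: 3.177 servings and 0.8907 servings → $8.39.
Cheapest feasible corner: $3.44.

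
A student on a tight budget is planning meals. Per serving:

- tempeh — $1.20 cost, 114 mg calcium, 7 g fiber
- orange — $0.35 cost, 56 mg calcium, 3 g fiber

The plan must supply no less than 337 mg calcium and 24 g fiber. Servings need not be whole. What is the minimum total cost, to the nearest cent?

A basic optimal solution has at most two foods positive. Try each food alone and each pair with both targets met exactly.
tempeh only: max(337/114, 24/7) = 3.429 servings → $4.11.
orange only: max(337/56, 24/3) = 8 servings → $2.80.
tempeh + orange: intersection lies outside the first quadrant.
The minimum over all feasible corners is $2.80.

$2.80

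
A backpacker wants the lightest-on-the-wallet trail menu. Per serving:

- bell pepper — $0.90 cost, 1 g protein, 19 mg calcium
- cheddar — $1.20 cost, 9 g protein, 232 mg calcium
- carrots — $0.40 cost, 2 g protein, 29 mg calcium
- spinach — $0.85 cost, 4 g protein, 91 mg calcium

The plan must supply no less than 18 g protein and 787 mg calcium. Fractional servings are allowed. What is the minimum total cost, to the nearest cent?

$4.07

Two binding constraints pin down two serving amounts, so the optimal mix uses at most two foods. The candidates are each food alone (scaled to the tighter of protein/calcium) and each pair with both constraints tight.
bell pepper only: max(18/1, 787/19) = 41.42 servings → $37.28.
cheddar only: max(18/9, 787/232) = 3.392 servings → $4.07.
carrots only: max(18/2, 787/29) = 27.14 servings → $10.86.
spinach only: max(18/4, 787/91) = 8.648 servings → $7.35.
bell pepper + cheddar: the both-tight solution has a negative serving — not a feasible corner.
bell pepper + carrots: intersection lies outside the first quadrant.
bell pepper + spinach: intersection lies outside the first quadrant.
cheddar + carrots with both targets exact would need a negative amount; discard.
cheddar + spinach: intersection lies outside the first quadrant.
carrots + spinach: intersection lies outside the first quadrant.
The minimum over all feasible corners is $4.07.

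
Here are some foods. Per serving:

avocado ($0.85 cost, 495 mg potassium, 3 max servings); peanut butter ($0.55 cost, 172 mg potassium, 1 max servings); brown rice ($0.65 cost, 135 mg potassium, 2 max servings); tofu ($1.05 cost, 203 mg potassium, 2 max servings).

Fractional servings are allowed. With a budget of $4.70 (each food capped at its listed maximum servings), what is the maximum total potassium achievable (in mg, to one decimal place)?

Potassium per dollar: avocado 582.4, peanut butter 312.7, brown rice 207.7, tofu 193.3.
Take 3 servings of avocado: spends $2.55, +1485.0 mg potassium (running total 1485.0 mg).
Take 1 serving of peanut butter: spends $0.55, +172.0 mg potassium (running total 1657.0 mg).
Take 2 servings of brown rice: spends $1.30, +270.0 mg potassium (running total 1927.0 mg).
Take 0.2857 servings of tofu: spends $0.30, +58.0 mg potassium (running total 1985.0 mg).
Filling greedily by potassium-per-dollar is optimal for one linear limit, giving 1985.0 mg.

1985.0 mg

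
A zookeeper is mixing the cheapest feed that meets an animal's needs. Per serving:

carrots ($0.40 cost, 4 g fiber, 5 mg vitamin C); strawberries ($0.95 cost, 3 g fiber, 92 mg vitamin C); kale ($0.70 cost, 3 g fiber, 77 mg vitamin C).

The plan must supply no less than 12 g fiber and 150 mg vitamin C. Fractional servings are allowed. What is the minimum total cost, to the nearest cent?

$1.94

carrots only: max(12/4, 150/5) = 30 servings → $12.00.
strawberries only: max(12/3, 150/92) = 4 servings → $3.80.
kale only: max(12/3, 150/77) = 4 servings → $2.80.
carrots + strawberries with both tight: 1.853 servings and 1.53 servings → $2.19.
carrots + kale with both tight: 1.618 servings and 1.843 servings → $1.94.
strawberries + kale: the both-tight solution has a negative serving — not a feasible corner.
Cheapest feasible corner: $1.94.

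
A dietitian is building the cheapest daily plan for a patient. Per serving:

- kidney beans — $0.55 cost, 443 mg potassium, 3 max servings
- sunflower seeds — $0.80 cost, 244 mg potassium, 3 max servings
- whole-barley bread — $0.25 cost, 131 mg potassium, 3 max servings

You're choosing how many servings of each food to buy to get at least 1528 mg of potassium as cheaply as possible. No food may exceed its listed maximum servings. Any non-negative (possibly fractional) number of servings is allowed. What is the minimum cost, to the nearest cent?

Cost per mg of potassium: kidney beans $0.0012, whole-barley bread $0.0019, sunflower seeds $0.0033.
Take 3 servings of kidney beans: +1329.0 mg potassium for $1.65 (total $1.65, still need 199.0 mg).
Take 1.519 servings of whole-barley bread: +199.0 mg potassium for $0.38 (total $2.03, still need 0.0 mg).
Greedy by cheapest-per-mg is optimal for a single linear constraint, so the minimum cost is $2.03.

$2.03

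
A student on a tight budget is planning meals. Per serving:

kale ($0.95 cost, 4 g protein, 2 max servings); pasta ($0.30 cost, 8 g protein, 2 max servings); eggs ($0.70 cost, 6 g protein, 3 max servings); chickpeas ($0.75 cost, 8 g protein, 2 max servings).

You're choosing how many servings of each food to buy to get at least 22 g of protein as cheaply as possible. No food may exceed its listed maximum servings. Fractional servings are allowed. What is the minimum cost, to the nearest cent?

Cost per g of protein: pasta $0.0375, chickpeas $0.0938, eggs $0.1167, kale $0.2375.
Take 2 servings of pasta: +16.0 g protein for $0.60 (total $0.60, still need 6.0 g).
Take 0.75 servings of chickpeas: +6.0 g protein for $0.56 (total $1.16, still need 0.0 g).
Filling from the cheapest source first is optimal under one linear minimum: $1.16.

$1.16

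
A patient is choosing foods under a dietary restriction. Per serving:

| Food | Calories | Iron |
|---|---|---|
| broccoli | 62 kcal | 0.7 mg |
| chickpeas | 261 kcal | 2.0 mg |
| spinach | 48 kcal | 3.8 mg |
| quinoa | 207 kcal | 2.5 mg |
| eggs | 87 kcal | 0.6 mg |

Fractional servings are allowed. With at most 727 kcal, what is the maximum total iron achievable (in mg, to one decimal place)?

Iron per kcal: spinach 0.07917, quinoa 0.01208, broccoli 0.01129, chickpeas 0.007663, eggs 0.006897.
With no serving limits, spend the whole calories allowance on spinach: 727 kcal / 48 kcal × 3.8 mg = 57.6 mg.

57.6 mg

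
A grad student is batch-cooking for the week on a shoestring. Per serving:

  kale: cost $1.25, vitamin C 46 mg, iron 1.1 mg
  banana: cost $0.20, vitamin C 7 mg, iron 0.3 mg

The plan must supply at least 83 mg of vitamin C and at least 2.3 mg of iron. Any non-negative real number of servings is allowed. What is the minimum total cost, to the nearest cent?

At the optimum either one food covers both requirements or two foods hit both targets exactly; no other combination can be cheaper.
kale only: max(83/46, 2.3/1.1) = 2.091 servings → $2.61.
banana only: max(83/7, 2.3/0.3) = 11.86 servings → $2.37.
kale + banana with both tight: 1.443 servings and 2.377 servings → $2.28.
Cheapest feasible corner: $2.28.

$2.28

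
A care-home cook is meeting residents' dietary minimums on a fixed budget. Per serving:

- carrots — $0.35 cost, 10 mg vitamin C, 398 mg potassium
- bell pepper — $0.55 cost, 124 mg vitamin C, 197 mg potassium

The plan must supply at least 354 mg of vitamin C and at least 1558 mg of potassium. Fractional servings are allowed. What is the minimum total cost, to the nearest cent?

An LP optimum is at a vertex; with two nutrient constraints at most two foods are used. Check each candidate.
carrots only: max(354/10, 1558/398) = 35.4 servings → $12.39.
bell pepper only: max(354/124, 1558/197) = 7.909 servings → $4.35.
carrots + bell pepper with both tight: 2.606 servings and 2.645 servings → $2.37.
The minimum over all feasible corners is $2.37.

$2.37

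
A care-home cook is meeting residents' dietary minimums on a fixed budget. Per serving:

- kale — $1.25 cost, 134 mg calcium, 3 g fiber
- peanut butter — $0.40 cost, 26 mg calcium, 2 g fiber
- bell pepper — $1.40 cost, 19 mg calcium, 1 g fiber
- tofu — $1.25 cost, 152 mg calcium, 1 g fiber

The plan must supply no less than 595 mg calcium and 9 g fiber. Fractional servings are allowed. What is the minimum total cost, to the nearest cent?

A basic optimal solution has at most two foods positive. Try each food alone and each pair with both targets met exactly.
kale only: max(595/134, 9/3) = 4.44 servings → $5.55.
peanut butter only: max(595/26, 9/2) = 22.88 servings → $9.15.
bell pepper only: max(595/19, 9/1) = 31.32 servings → $43.84.
tofu only: max(595/152, 9/1) = 9 servings → $11.25.
kale + peanut butter with both targets exact would need a negative amount; discard.
kale + bell pepper: intersection lies outside the first quadrant.
kale + tofu with both tight: 2.401 servings and 1.798 servings → $5.25.
peanut butter + bell pepper with both targets exact would need a negative amount; discard.
peanut butter + tofu with both tight: 2.781 servings and 3.439 servings → $5.41.
bell pepper + tofu with both tight: 5.812 servings and 3.188 servings → $12.12.
The minimum over all feasible corners is $5.25.

$5.25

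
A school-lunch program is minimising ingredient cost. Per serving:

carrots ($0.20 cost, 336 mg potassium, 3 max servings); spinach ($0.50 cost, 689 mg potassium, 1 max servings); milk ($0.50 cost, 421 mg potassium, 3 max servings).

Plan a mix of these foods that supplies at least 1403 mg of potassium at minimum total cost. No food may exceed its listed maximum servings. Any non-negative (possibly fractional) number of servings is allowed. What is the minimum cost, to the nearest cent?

Cost per mg of potassium: carrots $0.0006, spinach $0.0007, milk $0.0012.
Take 3 servings of carrots: +1008.0 mg potassium for $0.60 (total $0.60, still need 395.0 mg).
Take 0.5733 servings of spinach: +395.0 mg potassium for $0.29 (total $0.89, still need 0.0 mg).
Greedy by cheapest-per-mg is optimal for a single linear constraint, so the minimum cost is $0.89.

$0.89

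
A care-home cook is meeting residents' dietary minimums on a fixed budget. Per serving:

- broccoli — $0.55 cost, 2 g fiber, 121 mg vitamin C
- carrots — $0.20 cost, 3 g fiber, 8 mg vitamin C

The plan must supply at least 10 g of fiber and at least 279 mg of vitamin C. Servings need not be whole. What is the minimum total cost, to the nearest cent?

$1.58

Minimising a linear cost over {fiber ≥ 10, vitamin C ≥ 279, servings ≥ 0} — the optimum is at a vertex, using one or two foods.
broccoli only: max(10/2, 279/121) = 5 servings → $2.75.
carrots only: max(10/3, 279/8) = 34.88 servings → $6.97.
broccoli + carrots with both tight: 2.182 servings and 1.879 servings → $1.58.
So the least-cost plan costs $1.58.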